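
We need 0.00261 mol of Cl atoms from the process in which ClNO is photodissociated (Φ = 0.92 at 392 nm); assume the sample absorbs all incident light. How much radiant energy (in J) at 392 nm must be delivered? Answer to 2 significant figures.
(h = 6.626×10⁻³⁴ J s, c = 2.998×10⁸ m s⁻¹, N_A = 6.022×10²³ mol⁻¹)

Photons that must be absorbed: 0.00261 / 0.92 = 0.002837 mol.
Photon energy: hc/λ = 5.068×10⁻¹⁹ J; per mole, 3.052×10⁵ J mol⁻¹.
Energy required: 0.002837 × 3.052×10⁵ = 870 J.

870 J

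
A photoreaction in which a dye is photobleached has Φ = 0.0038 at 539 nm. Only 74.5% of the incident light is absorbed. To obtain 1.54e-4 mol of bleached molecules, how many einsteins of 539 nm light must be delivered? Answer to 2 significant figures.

0.054 einstein

Photons that must be absorbed: 1.54e-4 / 0.0038 = 0.04053 mol.
Incident photons needed: 0.04053 / 0.745 = 0.05440 mol.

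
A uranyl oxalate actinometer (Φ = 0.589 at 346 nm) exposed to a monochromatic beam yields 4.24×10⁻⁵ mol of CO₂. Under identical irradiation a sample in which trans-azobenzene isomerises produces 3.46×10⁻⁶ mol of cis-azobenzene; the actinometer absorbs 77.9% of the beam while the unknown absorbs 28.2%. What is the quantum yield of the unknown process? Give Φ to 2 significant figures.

Φ = 0.13

Photons absorbed by the actinometer: 4.24×10⁻⁵ / 0.589 = 7.199×10⁻⁵ mol.
Incident flux: 7.199×10⁻⁵ / 0.779 = 9.241×10⁻⁵ einstein.
Absorbed by unknown: 0.282 × 9.241×10⁻⁵ = 2.606×10⁻⁵ mol.
Φ(unknown) = 3.46×10⁻⁶ / 2.606×10⁻⁵ = 0.13.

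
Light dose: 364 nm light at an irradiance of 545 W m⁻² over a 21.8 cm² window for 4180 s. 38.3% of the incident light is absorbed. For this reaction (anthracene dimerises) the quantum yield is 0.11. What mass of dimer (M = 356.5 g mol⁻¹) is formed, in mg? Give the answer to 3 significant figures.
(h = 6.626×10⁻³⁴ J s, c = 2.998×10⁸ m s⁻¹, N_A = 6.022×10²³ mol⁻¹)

Photon energy at 364 nm: hc/λ = (6.626×10⁻³⁴)(2.998×10⁸)/(364×10⁻⁹) = 5.457×10⁻¹⁹ J.
Energy delivered: (545 W m⁻²)(21.8×10⁻⁴ m²)(4180 s) = 4966 J.
Photons incident: 4966 / 5.457×10⁻¹⁹ = 9.100×10²¹, i.e. 9.100×10²¹/6.022×10²³ = 0.01511 mol.
Photons absorbed: 0.383 × 0.01511 = 0.005787 mol.
Product: Φ × n_abs = 0.11 × 0.005787 = 6.366×10⁻⁴ mol.
Mass: 6.366×10⁻⁴ × 356.5 = 0.2269 g = 227 mg.

227 mg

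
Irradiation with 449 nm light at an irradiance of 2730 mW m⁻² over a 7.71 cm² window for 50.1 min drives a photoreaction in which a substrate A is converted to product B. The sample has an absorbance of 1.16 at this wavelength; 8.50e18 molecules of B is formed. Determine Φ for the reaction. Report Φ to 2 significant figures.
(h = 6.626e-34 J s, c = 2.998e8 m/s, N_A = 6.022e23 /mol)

Φ = 0.64

Product: 8.50e18 / 6.022e23 = 1.411e-5 mol.
Photon energy at 449 nm: hc/λ = (6.626e-34)(2.998e8)/(449e-9) = 4.424e-19 J.
Energy delivered: (2730 mW m⁻²)(7.71e-4 m²)(3006 s) = 6.327 J.
Photons incident: 6.327 / 4.424e-19 = 1.430e19, i.e. 1.430e19/6.022e23 = 2.375e-5 mol.
Fraction absorbed: 1 − 10^(−1.16) = 0.9308.
Photons absorbed: 0.9308 × 2.375e-5 = 2.211e-5 mol.
Φ = 1.411e-5 mol / 2.211e-5 mol photons = 0.64.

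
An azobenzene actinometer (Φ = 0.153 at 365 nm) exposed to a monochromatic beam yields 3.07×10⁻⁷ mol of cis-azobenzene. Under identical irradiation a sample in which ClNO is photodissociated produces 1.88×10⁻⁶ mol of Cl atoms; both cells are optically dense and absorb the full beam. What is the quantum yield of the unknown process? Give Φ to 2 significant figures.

Photons absorbed by the actinometer: 3.07×10⁻⁷ / 0.153 = 2.007×10⁻⁶ mol.
Φ(unknown) = 1.88×10⁻⁶ / 2.007×10⁻⁶ = 0.94.

Φ = 0.94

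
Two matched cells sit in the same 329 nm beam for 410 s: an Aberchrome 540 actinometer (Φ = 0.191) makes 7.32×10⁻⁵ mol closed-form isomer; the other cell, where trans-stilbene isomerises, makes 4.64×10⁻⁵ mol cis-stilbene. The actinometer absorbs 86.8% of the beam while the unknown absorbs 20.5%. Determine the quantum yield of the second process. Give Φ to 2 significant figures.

Φ = 0.51

Photons absorbed by the actinometer: 7.32×10⁻⁵ / 0.191 = 3.832×10⁻⁴ mol.
Incident flux: 3.832×10⁻⁴ / 0.868 = 4.415×10⁻⁴ einstein.
Absorbed by unknown: 0.205 × 4.415×10⁻⁴ = 9.051×10⁻⁵ mol.
Φ(unknown) = 4.64×10⁻⁵ / 9.051×10⁻⁵ = 0.51.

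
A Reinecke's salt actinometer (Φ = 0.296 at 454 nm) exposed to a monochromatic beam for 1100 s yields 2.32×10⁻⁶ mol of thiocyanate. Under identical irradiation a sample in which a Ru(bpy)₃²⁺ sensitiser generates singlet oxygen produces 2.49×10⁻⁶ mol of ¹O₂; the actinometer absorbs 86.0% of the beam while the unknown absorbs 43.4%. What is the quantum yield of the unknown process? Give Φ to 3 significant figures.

Photons absorbed by the actinometer: 2.32×10⁻⁶ / 0.296 = 7.838×10⁻⁶ mol.
Incident flux: 7.838×10⁻⁶ / 0.860 = 9.114×10⁻⁶ einstein.
Absorbed by unknown: 0.434 × 9.114×10⁻⁶ = 3.955×10⁻⁶ mol.
Φ(unknown) = 2.49×10⁻⁶ / 3.955×10⁻⁶ = 0.630.

Φ = 0.630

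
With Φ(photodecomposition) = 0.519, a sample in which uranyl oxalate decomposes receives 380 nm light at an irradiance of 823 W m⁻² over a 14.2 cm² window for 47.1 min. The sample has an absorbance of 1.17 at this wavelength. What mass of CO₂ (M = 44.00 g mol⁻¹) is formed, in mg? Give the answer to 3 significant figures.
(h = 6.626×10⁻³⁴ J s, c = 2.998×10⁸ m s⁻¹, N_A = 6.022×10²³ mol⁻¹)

Photon energy at 380 nm: hc/λ = (6.626×10⁻³⁴)(2.998×10⁸)/(380×10⁻⁹) = 5.228×10⁻¹⁹ J.
Energy delivered: (823 W m⁻²)(14.2×10⁻⁴ m²)(2826 s) = 3303 J.
Photons incident: 3303 / 5.228×10⁻¹⁹ = 6.318×10²¹, i.e. 6.318×10²¹/6.022×10²³ = 0.01049 mol.
Fraction absorbed: 1 − 10^(−1.17) = 0.9324.
Photons absorbed: 0.9324 × 0.01049 = 0.009781 mol.
Product: Φ × n_abs = 0.519 × 0.009781 = 0.005076 mol.
Mass: 0.005076 × 44.00 = 0.2233 g = 223 mg.

223 mg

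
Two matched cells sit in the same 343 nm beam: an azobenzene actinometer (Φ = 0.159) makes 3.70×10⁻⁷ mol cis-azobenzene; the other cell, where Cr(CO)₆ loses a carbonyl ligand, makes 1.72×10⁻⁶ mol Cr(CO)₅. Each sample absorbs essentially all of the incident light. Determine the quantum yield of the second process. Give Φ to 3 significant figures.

Φ = 0.739

Photons absorbed by the actinometer: 3.70×10⁻⁷ / 0.159 = 2.327×10⁻⁶ mol.
Φ(unknown) = 1.72×10⁻⁶ / 2.327×10⁻⁶ = 0.739.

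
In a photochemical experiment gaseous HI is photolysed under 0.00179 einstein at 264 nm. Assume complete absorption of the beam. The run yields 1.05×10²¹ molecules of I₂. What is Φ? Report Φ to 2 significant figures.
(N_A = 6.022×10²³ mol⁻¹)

Φ = 0.97

Product: 1.05×10²¹ / 6.022×10²³ = 0.001744 mol.
Φ = 0.001744 mol / 0.00179 mol photons = 0.97.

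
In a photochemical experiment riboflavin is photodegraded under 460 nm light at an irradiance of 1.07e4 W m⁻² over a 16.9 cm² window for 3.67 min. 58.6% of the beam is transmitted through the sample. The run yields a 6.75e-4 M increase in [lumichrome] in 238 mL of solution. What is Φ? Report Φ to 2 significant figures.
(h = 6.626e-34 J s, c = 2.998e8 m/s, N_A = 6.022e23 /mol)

Product: (6.75e-4 M)(0.238 L) = 1.607e-4 mol.
Photon energy at 460 nm: hc/λ = (6.626e-34)(2.998e8)/(460e-9) = 4.318e-19 J.
Energy delivered: (1.07e4 W m⁻²)(16.9e-4 m²)(220.2 s) = 3982 J.
Photons incident: 3982 / 4.318e-19 = 9.222e21, i.e. 9.222e21/6.022e23 = 0.01531 mol.
Fraction absorbed: 1 − 58.6/100 = 0.4140.
Photons absorbed: 0.4140 × 0.01531 = 0.006338 mol.
Φ = 1.607e-4 mol / 0.006338 mol photons = 0.025.

Φ = 0.025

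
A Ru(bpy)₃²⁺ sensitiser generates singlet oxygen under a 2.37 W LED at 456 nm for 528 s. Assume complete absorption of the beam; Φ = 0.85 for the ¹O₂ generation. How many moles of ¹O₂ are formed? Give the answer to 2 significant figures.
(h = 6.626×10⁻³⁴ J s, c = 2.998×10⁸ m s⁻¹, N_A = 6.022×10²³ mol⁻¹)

Photon energy at 456 nm: hc/λ = (6.626×10⁻³⁴)(2.998×10⁸)/(456×10⁻⁹) = 4.356×10⁻¹⁹ J.
Energy delivered: (2.37 W)(528 s) = 1251 J.
Photons incident: 1251 / 4.356×10⁻¹⁹ = 2.872×10²¹, i.e. 2.872×10²¹/6.022×10²³ = 0.004769 mol.
Product: Φ × n_abs = 0.85 × 0.004769 = 0.004054 mol.

0.0041 mol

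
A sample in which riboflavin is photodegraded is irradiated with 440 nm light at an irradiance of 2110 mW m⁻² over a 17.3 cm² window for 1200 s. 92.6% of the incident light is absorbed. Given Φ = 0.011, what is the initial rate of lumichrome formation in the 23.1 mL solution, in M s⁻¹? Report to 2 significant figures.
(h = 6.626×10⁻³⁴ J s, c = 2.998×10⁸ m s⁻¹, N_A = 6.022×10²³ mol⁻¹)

5.9×10⁻⁹ M s⁻¹

Photon energy at 440 nm: hc/λ = (6.626×10⁻³⁴)(2.998×10⁸)/(440×10⁻⁹) = 4.515×10⁻¹⁹ J.
Energy delivered: (2110 mW m⁻²)(17.3×10⁻⁴ m²)(1200 s) = 4.380 J.
Photons incident: 4.380 / 4.515×10⁻¹⁹ = 9.701×10¹⁸, i.e. 9.701×10¹⁸/6.022×10²³ = 1.611×10⁻⁵ mol.
Photons absorbed: 0.926 × 1.611×10⁻⁵ = 1.492×10⁻⁵ mol.
Product formed: 0.011 × 1.492×10⁻⁵ = 1.641×10⁻⁷ mol.
Rate: 1.641×10⁻⁷ mol / (1200 s × 0.0231 L) = 5.9×10⁻⁹ M s⁻¹.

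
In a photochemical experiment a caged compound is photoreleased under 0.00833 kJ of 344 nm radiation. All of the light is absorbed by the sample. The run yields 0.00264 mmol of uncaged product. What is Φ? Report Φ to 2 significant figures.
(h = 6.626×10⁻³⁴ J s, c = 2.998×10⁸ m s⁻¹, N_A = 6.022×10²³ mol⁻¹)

Product: 0.00264 mmol = 2.64×10⁻⁶ mol.
Photon energy at 344 nm: hc/λ = (6.626×10⁻³⁴)(2.998×10⁸)/(344×10⁻⁹) = 5.775×10⁻¹⁹ J.
Incident energy: 0.00833 kJ = 8.33 J.
Photons incident: 8.33 / 5.775×10⁻¹⁹ = 1.442×10¹⁹, i.e. 1.442×10¹⁹/6.022×10²³ = 2.395×10⁻⁵ mol.
Φ = 2.64×10⁻⁶ mol / 2.395×10⁻⁵ mol photons = 0.11.

Φ = 0.11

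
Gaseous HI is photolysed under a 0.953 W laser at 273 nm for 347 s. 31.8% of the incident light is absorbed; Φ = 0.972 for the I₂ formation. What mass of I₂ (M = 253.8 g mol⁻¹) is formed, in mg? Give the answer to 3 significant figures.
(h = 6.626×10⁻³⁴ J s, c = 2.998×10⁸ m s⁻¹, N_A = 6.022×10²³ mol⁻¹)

Photon energy at 273 nm: hc/λ = (6.626×10⁻³⁴)(2.998×10⁸)/(273×10⁻⁹) = 7.276×10⁻¹⁹ J.
Energy delivered: (0.953 W)(347 s) = 330.7 J.
Photons incident: 330.7 / 7.276×10⁻¹⁹ = 4.545×10²⁰, i.e. 4.545×10²⁰/6.022×10²³ = 7.547×10⁻⁴ mol.
Photons absorbed: 0.318 × 7.547×10⁻⁴ = 2.400×10⁻⁴ mol.
Product: Φ × n_abs = 0.972 × 2.400×10⁻⁴ = 2.333×10⁻⁴ mol.
Mass: 2.333×10⁻⁴ × 253.8 = 0.05921 g = 59.2 mg.

59.2 mg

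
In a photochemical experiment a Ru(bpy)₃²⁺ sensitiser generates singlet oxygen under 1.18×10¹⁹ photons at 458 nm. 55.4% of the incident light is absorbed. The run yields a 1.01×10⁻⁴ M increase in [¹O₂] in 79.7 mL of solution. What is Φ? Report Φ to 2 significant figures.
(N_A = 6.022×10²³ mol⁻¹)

Φ = 0.74

Product: (1.01×10⁻⁴ M)(0.0797 L) = 8.050×10⁻⁶ mol.
Moles of photons: 1.18×10¹⁹ / 6.022×10²³ = 1.959×10⁻⁵ mol.
Photons absorbed: 0.554 × 1.959×10⁻⁵ = 1.085×10⁻⁵ mol.
Φ = 8.050×10⁻⁶ mol / 1.085×10⁻⁵ mol photons = 0.74.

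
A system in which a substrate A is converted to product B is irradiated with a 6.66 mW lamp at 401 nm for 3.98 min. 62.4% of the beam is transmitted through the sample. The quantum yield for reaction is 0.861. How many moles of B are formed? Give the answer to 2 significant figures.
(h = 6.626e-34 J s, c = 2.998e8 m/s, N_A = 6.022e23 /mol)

1.7e-6 mol

Photon energy at 401 nm: hc/λ = (6.626e-34)(2.998e8)/(401e-9) = 4.954e-19 J.
Energy delivered: (6.66 mW)(238.8 s) = 1.590 J.
Photons incident: 1.590 / 4.954e-19 = 3.210e18, i.e. 3.210e18/6.022e23 = 5.330e-6 mol.
Fraction absorbed: 1 − 62.4/100 = 0.3760.
Photons absorbed: 0.3760 × 5.330e-6 = 2.004e-6 mol.
Product: Φ × n_abs = 0.861 × 2.004e-6 = 1.725e-6 mol.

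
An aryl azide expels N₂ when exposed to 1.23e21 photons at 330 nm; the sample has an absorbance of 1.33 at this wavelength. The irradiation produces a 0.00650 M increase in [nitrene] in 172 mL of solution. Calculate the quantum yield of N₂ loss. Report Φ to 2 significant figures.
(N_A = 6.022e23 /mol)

Product: (0.00650 M)(0.172 L) = 0.001118 mol.
Moles of photons: 1.23e21 / 6.022e23 = 0.002043 mol.
Fraction absorbed: 1 − 10^(−1.33) = 0.9532.
Photons absorbed: 0.9532 × 0.002043 = 0.001947 mol.
Φ = 0.001118 mol / 0.001947 mol photons = 0.57.

Φ = 0.57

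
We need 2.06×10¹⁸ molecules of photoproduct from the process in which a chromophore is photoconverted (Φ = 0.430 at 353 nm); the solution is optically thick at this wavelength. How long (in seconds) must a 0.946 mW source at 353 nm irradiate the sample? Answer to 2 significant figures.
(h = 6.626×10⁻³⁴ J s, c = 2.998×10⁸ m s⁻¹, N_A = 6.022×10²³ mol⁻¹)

t ≈ 2800 s

Product: 2.06×10¹⁸ / 6.022×10²³ = 3.421×10⁻⁶ mol.
Photons that must be absorbed: 3.421×10⁻⁶ / 0.430 = 7.956×10⁻⁶ mol.
Photon energy: hc/λ = 5.627×10⁻¹⁹ J; per mole, 3.389×10⁵ J mol⁻¹.
Energy required: 7.956×10⁻⁶ × 3.389×10⁵ = 2.696 J.
Time: 2.696 J / 0.000946 W = 2800 s.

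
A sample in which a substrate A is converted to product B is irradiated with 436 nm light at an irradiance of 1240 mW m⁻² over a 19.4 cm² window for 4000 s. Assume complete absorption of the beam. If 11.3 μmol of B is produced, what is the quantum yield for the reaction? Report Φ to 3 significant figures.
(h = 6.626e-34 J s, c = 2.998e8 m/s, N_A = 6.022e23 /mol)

Φ = 0.322

Product: 11.3 μmol = 1.13e-5 mol.
Photon energy at 436 nm: hc/λ = (6.626e-34)(2.998e8)/(436e-9) = 4.556e-19 J.
Energy delivered: (1240 mW m⁻²)(19.4e-4 m²)(4000 s) = 9.622 J.
Photons incident: 9.622 / 4.556e-19 = 2.112e19, i.e. 2.112e19/6.022e23 = 3.507e-5 mol.
Φ = 1.13e-5 mol / 3.507e-5 mol photons = 0.322.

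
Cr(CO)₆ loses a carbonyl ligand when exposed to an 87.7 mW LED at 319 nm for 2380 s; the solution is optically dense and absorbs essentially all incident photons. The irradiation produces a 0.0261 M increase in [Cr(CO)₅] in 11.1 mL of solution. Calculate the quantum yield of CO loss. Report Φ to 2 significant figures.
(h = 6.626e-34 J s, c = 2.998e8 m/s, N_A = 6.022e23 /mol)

Product: (0.0261 M)(0.0111 L) = 2.897e-4 mol.
Photon energy at 319 nm: hc/λ = (6.626e-34)(2.998e8)/(319e-9) = 6.227e-19 J.
Energy delivered: (87.7 mW)(2380 s) = 208.7 J.
Photons incident: 208.7 / 6.227e-19 = 3.352e20, i.e. 3.352e20/6.022e23 = 5.566e-4 mol.
Φ = 2.897e-4 mol / 5.566e-4 mol photons = 0.52.

Φ = 0.52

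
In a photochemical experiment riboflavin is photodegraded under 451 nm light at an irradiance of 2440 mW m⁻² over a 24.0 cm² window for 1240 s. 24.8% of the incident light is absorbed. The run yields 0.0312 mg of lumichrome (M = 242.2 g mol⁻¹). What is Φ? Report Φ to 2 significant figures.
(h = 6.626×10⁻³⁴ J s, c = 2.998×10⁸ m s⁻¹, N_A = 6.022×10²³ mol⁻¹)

Φ = 0.019

Product: 0.0312 mg / 242.2 g mol⁻¹ = 1.288×10⁻⁷ mol.
Photon energy at 451 nm: hc/λ = (6.626×10⁻³⁴)(2.998×10⁸)/(451×10⁻⁹) = 4.405×10⁻¹⁹ J.
Energy delivered: (2440 mW m⁻²)(24.0×10⁻⁴ m²)(1240 s) = 7.261 J.
Photons incident: 7.261 / 4.405×10⁻¹⁹ = 1.648×10¹⁹, i.e. 1.648×10¹⁹/6.022×10²³ = 2.737×10⁻⁵ mol.
Photons absorbed: 0.248 × 2.737×10⁻⁵ = 6.788×10⁻⁶ mol.
Φ = 1.288×10⁻⁷ mol / 6.788×10⁻⁶ mol photons = 0.019.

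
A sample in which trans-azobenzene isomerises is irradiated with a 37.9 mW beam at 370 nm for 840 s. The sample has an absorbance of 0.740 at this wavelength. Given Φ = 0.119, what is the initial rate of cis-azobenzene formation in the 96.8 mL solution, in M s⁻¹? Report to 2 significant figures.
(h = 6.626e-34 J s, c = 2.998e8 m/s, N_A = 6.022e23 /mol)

Photon energy at 370 nm: hc/λ = (6.626e-34)(2.998e8)/(370e-9) = 5.369e-19 J.
Energy delivered: (37.9 mW)(840 s) = 31.84 J.
Photons incident: 31.84 / 5.369e-19 = 5.930e19, i.e. 5.930e19/6.022e23 = 9.847e-5 mol.
Fraction absorbed: 1 − 10^(−0.740) = 0.8180.
Photons absorbed: 0.8180 × 9.847e-5 = 8.055e-5 mol.
Product formed: 0.119 × 8.055e-5 = 9.585e-6 mol.
Rate: 9.585e-6 mol / (840 s × 0.0968 L) = 1.2e-7 M s⁻¹.

1.2e-7 M s⁻¹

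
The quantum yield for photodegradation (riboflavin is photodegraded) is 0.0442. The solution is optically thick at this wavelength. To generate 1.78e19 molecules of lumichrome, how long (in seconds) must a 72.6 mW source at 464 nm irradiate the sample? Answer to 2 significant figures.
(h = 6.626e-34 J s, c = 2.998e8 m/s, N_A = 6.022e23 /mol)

Product: 1.78e19 / 6.022e23 = 2.956e-5 mol.
Photons that must be absorbed: 2.956e-5 / 0.0442 = 6.688e-4 mol.
Photon energy: hc/λ = 4.281e-19 J; per mole, 2.578e5 J mol⁻¹.
Energy required: 6.688e-4 × 2.578e5 = 172.4 J.
Time: 172.4 J / 0.0726 W = 2400 s.

t ≈ 2400 s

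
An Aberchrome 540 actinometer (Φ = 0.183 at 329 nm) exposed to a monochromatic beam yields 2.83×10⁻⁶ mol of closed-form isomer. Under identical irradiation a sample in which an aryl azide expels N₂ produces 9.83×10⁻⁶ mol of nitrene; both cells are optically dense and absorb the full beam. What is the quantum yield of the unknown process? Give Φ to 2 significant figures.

Photons absorbed by the actinometer: 2.83×10⁻⁶ / 0.183 = 1.546×10⁻⁵ mol.
Φ(unknown) = 9.83×10⁻⁶ / 1.546×10⁻⁵ = 0.64.

Φ = 0.64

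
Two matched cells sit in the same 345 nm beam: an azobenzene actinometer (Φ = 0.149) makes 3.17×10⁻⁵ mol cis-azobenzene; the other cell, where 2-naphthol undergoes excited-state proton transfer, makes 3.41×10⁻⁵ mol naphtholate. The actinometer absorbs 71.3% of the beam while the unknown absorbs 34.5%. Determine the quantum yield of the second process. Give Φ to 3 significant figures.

Φ = 0.331

Photons absorbed by the actinometer: 3.17×10⁻⁵ / 0.149 = 2.128×10⁻⁴ mol.
Incident flux: 2.128×10⁻⁴ / 0.713 = 2.985×10⁻⁴ einstein.
Absorbed by unknown: 0.345 × 2.985×10⁻⁴ = 1.030×10⁻⁴ mol.
Φ(unknown) = 3.41×10⁻⁵ / 1.030×10⁻⁴ = 0.331.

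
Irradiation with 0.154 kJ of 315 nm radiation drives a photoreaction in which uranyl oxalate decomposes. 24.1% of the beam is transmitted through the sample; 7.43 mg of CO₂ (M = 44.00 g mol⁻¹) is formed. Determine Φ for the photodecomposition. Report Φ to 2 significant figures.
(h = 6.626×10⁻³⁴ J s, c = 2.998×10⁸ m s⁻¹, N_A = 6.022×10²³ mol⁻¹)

Φ = 0.55

Product: 7.43 mg / 44.00 g mol⁻¹ = 1.689×10⁻⁴ mol.
Photon energy at 315 nm: hc/λ = (6.626×10⁻³⁴)(2.998×10⁸)/(315×10⁻⁹) = 6.306×10⁻¹⁹ J.
Incident energy: 0.154 kJ = 154 J.
Photons incident: 154 / 6.306×10⁻¹⁹ = 2.442×10²⁰, i.e. 2.442×10²⁰/6.022×10²³ = 4.055×10⁻⁴ mol.
Fraction absorbed: 1 − 24.1/100 = 0.7590.
Photons absorbed: 0.7590 × 4.055×10⁻⁴ = 3.078×10⁻⁴ mol.
Φ = 1.689×10⁻⁴ mol / 3.078×10⁻⁴ mol photons = 0.55.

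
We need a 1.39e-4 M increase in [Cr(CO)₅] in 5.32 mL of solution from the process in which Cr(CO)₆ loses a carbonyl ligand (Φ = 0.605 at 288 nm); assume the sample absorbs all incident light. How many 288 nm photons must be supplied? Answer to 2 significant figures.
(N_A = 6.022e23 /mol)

Product: (1.39e-4 M)(0.00532 L) = 7.395e-7 mol.
Photons that must be absorbed: 7.395e-7 / 0.605 = 1.222e-6 mol.
Photon count: 1.222e-6 × 6.022e23 = 7.4e17.

7.4e17 photons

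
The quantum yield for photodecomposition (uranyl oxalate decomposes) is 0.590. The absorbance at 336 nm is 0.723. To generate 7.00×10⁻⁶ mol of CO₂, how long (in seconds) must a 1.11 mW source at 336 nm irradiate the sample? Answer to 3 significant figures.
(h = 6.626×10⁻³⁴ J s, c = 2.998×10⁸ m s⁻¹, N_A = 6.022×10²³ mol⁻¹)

Photons that must be absorbed: 7.00×10⁻⁶ / 0.590 = 1.186×10⁻⁵ mol.
Fraction absorbed: 1 − 10^(−0.723) = 0.8108.
Incident photons needed: 1.186×10⁻⁵ / 0.8108 = 1.463×10⁻⁵ mol.
Photon energy: hc/λ = 5.912×10⁻¹⁹ J; per mole, 3.560×10⁵ J mol⁻¹.
Energy required: 1.463×10⁻⁵ × 3.560×10⁵ = 5.208 J.
Time: 5.208 J / 0.00111 W = 4690 s.

t ≈ 4690 s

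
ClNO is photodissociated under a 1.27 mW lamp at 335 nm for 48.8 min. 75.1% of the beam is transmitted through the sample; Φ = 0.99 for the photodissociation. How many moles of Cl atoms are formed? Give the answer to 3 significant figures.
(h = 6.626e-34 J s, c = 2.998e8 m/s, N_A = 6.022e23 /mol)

2.57e-6 mol

Photon energy at 335 nm: hc/λ = (6.626e-34)(2.998e8)/(335e-9) = 5.930e-19 J.
Energy delivered: (1.27 mW)(2928 s) = 3.719 J.
Photons incident: 3.719 / 5.930e-19 = 6.272e18, i.e. 6.272e18/6.022e23 = 1.042e-5 mol.
Fraction absorbed: 1 − 75.1/100 = 0.2490.
Photons absorbed: 0.2490 × 1.042e-5 = 2.595e-6 mol.
Product: Φ × n_abs = 0.99 × 2.595e-6 = 2.569e-6 mol.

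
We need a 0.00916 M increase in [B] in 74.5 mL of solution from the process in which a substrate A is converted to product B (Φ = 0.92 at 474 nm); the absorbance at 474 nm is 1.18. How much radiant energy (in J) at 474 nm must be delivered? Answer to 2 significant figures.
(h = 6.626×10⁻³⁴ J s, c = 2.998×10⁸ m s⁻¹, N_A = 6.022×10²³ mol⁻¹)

Product: (0.00916 M)(0.0745 L) = 6.824×10⁻⁴ mol.
Photons that must be absorbed: 6.824×10⁻⁴ / 0.92 = 7.417×10⁻⁴ mol.
Fraction absorbed: 1 − 10^(−1.18) = 0.9339.
Incident photons needed: 7.417×10⁻⁴ / 0.9339 = 7.942×10⁻⁴ mol.
Photon energy: hc/λ = 4.191×10⁻¹⁹ J; per mole, 2.524×10⁵ J mol⁻¹.
Energy required: 7.942×10⁻⁴ × 2.524×10⁵ = 200 J.

200 J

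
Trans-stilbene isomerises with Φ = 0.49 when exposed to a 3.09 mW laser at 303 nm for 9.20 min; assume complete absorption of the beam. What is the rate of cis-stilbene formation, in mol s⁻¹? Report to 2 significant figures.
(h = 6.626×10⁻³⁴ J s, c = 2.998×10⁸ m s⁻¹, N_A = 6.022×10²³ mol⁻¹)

3.8×10⁻⁹ mol s⁻¹

Photon energy at 303 nm: hc/λ = (6.626×10⁻³⁴)(2.998×10⁸)/(303×10⁻⁹) = 6.556×10⁻¹⁹ J.
Energy delivered: (3.09 mW)(552 s) = 1.706 J.
Photons incident: 1.706 / 6.556×10⁻¹⁹ = 2.602×10¹⁸, i.e. 2.602×10¹⁸/6.022×10²³ = 4.321×10⁻⁶ mol.
Product formed: 0.49 × 4.321×10⁻⁶ = 2.117×10⁻⁶ mol.
Rate: 2.117×10⁻⁶ / 552 s = 3.8×10⁻⁹ mol s⁻¹.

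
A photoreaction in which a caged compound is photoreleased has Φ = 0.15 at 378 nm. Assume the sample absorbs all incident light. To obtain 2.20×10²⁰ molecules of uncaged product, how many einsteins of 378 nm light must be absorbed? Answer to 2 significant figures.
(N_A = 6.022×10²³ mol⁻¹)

0.0024 einstein

Product: 2.20×10²⁰ / 6.022×10²³ = 3.653×10⁻⁴ mol.
Photons that must be absorbed: 3.653×10⁻⁴ / 0.15 = 0.002435 mol.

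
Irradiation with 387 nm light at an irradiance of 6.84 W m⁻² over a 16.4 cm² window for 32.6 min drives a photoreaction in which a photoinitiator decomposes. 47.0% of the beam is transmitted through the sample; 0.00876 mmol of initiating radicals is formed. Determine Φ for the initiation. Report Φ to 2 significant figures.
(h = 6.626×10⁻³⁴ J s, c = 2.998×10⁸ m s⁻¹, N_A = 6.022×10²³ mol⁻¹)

Φ = 0.23

Product: 0.00876 mmol = 8.76×10⁻⁶ mol.
Photon energy at 387 nm: hc/λ = (6.626×10⁻³⁴)(2.998×10⁸)/(387×10⁻⁹) = 5.133×10⁻¹⁹ J.
Energy delivered: (6.84 W m⁻²)(16.4×10⁻⁴ m²)(1956 s) = 21.94 J.
Photons incident: 21.94 / 5.133×10⁻¹⁹ = 4.274×10¹⁹, i.e. 4.274×10¹⁹/6.022×10²³ = 7.097×10⁻⁵ mol.
Fraction absorbed: 1 − 47.0/100 = 0.5300.
Photons absorbed: 0.5300 × 7.097×10⁻⁵ = 3.761×10⁻⁵ mol.
Φ = 8.76×10⁻⁶ mol / 3.761×10⁻⁵ mol photons = 0.23.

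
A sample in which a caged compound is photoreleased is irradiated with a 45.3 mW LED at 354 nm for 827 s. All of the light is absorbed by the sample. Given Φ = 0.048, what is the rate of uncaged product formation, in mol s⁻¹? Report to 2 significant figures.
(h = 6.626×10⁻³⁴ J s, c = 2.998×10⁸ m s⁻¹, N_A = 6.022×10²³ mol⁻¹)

Photon energy at 354 nm: hc/λ = (6.626×10⁻³⁴)(2.998×10⁸)/(354×10⁻⁹) = 5.612×10⁻¹⁹ J.
Energy delivered: (45.3 mW)(827 s) = 37.46 J.
Photons incident: 37.46 / 5.612×10⁻¹⁹ = 6.675×10¹⁹, i.e. 6.675×10¹⁹/6.022×10²³ = 1.108×10⁻⁴ mol.
Product formed: 0.048 × 1.108×10⁻⁴ = 5.318×10⁻⁶ mol.
Rate: 5.318×10⁻⁶ / 827 s = 6.4×10⁻⁹ mol s⁻¹.

6.4×10⁻⁹ mol s⁻¹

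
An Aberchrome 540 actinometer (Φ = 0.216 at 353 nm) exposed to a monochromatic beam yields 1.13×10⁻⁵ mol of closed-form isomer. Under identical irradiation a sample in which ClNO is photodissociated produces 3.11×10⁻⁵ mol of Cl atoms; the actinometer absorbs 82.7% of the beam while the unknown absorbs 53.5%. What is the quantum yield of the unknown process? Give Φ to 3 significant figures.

Photons absorbed by the actinometer: 1.13×10⁻⁵ / 0.216 = 5.231×10⁻⁵ mol.
Incident flux: 5.231×10⁻⁵ / 0.827 = 6.325×10⁻⁵ einstein.
Absorbed by unknown: 0.535 × 6.325×10⁻⁵ = 3.384×10⁻⁵ mol.
Φ(unknown) = 3.11×10⁻⁵ / 3.384×10⁻⁵ = 0.919.

Φ = 0.919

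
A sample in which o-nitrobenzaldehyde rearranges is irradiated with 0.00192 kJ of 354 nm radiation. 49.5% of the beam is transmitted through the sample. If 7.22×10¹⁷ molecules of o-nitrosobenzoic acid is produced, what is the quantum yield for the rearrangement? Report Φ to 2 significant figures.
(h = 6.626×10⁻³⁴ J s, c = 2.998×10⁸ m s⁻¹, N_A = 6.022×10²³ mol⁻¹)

Φ = 0.42

Product: 7.22×10¹⁷ / 6.022×10²³ = 1.199×10⁻⁶ mol.
Photon energy at 354 nm: hc/λ = (6.626×10⁻³⁴)(2.998×10⁸)/(354×10⁻⁹) = 5.612×10⁻¹⁹ J.
Incident energy: 0.00192 kJ = 1.92 J.
Photons incident: 1.92 / 5.612×10⁻¹⁹ = 3.421×10¹⁸, i.e. 3.421×10¹⁸/6.022×10²³ = 5.681×10⁻⁶ mol.
Fraction absorbed: 1 − 49.5/100 = 0.5050.
Photons absorbed: 0.5050 × 5.681×10⁻⁶ = 2.869×10⁻⁶ mol.
Φ = 1.199×10⁻⁶ mol / 2.869×10⁻⁶ mol photons = 0.42.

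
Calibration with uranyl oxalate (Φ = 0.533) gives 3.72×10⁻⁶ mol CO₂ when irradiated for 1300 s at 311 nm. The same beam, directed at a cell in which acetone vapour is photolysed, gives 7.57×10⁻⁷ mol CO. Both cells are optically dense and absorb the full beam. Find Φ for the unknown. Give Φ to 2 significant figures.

Photons absorbed by the actinometer: 3.72×10⁻⁶ / 0.533 = 6.979×10⁻⁶ mol.
Φ(unknown) = 7.57×10⁻⁷ / 6.979×10⁻⁶ = 0.11.

Φ = 0.11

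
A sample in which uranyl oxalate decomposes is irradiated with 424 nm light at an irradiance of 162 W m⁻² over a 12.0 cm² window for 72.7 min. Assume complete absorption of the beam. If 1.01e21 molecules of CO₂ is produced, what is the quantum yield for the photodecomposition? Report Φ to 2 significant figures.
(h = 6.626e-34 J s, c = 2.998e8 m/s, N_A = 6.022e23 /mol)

Product: 1.01e21 / 6.022e23 = 0.001677 mol.
Photon energy at 424 nm: hc/λ = (6.626e-34)(2.998e8)/(424e-9) = 4.685e-19 J.
Energy delivered: (162 W m⁻²)(12.0e-4 m²)(4362 s) = 848.0 J.
Photons incident: 848.0 / 4.685e-19 = 1.810e21, i.e. 1.810e21/6.022e23 = 0.003006 mol.
Φ = 0.001677 mol / 0.003006 mol photons = 0.56.

Φ = 0.56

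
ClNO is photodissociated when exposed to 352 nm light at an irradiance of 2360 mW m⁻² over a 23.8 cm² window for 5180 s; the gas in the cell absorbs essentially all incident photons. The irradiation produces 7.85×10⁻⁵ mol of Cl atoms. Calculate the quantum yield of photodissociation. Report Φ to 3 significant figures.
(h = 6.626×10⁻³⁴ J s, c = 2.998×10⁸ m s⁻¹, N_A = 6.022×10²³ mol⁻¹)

Photon energy at 352 nm: hc/λ = (6.626×10⁻³⁴)(2.998×10⁸)/(352×10⁻⁹) = 5.643×10⁻¹⁹ J.
Energy delivered: (2360 mW m⁻²)(23.8×10⁻⁴ m²)(5180 s) = 29.10 J.
Photons incident: 29.10 / 5.643×10⁻¹⁹ = 5.157×10¹⁹, i.e. 5.157×10¹⁹/6.022×10²³ = 8.564×10⁻⁵ mol.
Φ = 7.85×10⁻⁵ mol / 8.564×10⁻⁵ mol photons = 0.917.

Φ = 0.917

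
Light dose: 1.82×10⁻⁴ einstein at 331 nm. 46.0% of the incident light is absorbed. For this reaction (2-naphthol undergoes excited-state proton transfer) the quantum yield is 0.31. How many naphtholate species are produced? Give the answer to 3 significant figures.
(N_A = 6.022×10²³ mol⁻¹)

1.56×10¹⁹ species

Photons absorbed: 0.460 × 1.82×10⁻⁴ = 8.372×10⁻⁵ mol.
Product: Φ × n_abs = 0.31 × 8.372×10⁻⁵ = 2.595×10⁻⁵ mol.
As a count: 2.595×10⁻⁵ × 6.022×10²³ = 1.56×10¹⁹.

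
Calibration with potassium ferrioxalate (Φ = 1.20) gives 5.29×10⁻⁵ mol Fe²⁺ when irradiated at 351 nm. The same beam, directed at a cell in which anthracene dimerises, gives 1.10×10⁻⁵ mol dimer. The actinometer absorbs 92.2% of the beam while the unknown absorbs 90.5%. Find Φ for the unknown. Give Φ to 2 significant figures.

Photons absorbed by the actinometer: 5.29×10⁻⁵ / 1.20 = 4.408×10⁻⁵ mol.
Incident flux: 4.408×10⁻⁵ / 0.922 = 4.781×10⁻⁵ einstein.
Absorbed by unknown: 0.905 × 4.781×10⁻⁵ = 4.327×10⁻⁵ mol.
Φ(unknown) = 1.10×10⁻⁵ / 4.327×10⁻⁵ = 0.25.

Φ = 0.25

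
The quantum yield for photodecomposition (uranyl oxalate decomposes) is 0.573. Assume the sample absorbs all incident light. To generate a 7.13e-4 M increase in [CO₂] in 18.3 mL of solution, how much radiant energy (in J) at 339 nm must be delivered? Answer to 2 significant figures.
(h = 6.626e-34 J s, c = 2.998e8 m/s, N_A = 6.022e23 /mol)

8.0 J

Product: (7.13e-4 M)(0.0183 L) = 1.305e-5 mol.
Photons that must be absorbed: 1.305e-5 / 0.573 = 2.277e-5 mol.
Photon energy: hc/λ = 5.860e-19 J; per mole, 3.529e5 J mol⁻¹.
Energy required: 2.277e-5 × 3.529e5 = 8.0 J.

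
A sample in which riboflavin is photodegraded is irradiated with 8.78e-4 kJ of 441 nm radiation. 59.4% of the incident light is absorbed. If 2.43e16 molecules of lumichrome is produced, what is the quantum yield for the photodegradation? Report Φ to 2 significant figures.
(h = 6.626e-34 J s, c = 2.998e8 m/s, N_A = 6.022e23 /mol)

Product: 2.43e16 / 6.022e23 = 4.035e-8 mol.
Photon energy at 441 nm: hc/λ = (6.626e-34)(2.998e8)/(441e-9) = 4.504e-19 J.
Incident energy: 8.78e-4 kJ = 0.878 J.
Photons incident: 0.878 / 4.504e-19 = 1.949e18, i.e. 1.949e18/6.022e23 = 3.236e-6 mol.
Photons absorbed: 0.594 × 3.236e-6 = 1.922e-6 mol.
Φ = 4.035e-8 mol / 1.922e-6 mol photons = 0.021.

Φ = 0.021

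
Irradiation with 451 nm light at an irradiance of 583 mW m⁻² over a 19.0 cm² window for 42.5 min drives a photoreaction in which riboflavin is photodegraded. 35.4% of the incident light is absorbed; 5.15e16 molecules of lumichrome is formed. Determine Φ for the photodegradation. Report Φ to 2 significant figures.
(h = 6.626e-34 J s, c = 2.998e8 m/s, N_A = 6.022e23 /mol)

Product: 5.15e16 / 6.022e23 = 8.552e-8 mol.
Photon energy at 451 nm: hc/λ = (6.626e-34)(2.998e8)/(451e-9) = 4.405e-19 J.
Energy delivered: (583 mW m⁻²)(19.0e-4 m²)(2550 s) = 2.825 J.
Photons incident: 2.825 / 4.405e-19 = 6.413e18, i.e. 6.413e18/6.022e23 = 1.065e-5 mol.
Photons absorbed: 0.354 × 1.065e-5 = 3.770e-6 mol.
Φ = 8.552e-8 mol / 3.770e-6 mol photons = 0.023.

Φ = 0.023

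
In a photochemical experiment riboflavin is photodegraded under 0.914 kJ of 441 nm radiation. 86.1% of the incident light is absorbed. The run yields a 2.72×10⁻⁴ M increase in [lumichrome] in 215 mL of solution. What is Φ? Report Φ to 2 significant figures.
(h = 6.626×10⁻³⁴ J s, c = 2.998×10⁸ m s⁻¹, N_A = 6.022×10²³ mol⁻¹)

Φ = 0.020

Product: (2.72×10⁻⁴ M)(0.215 L) = 5.848×10⁻⁵ mol.
Photon energy at 441 nm: hc/λ = (6.626×10⁻³⁴)(2.998×10⁸)/(441×10⁻⁹) = 4.504×10⁻¹⁹ J.
Incident energy: 0.914 kJ = 914 J.
Photons incident: 914 / 4.504×10⁻¹⁹ = 2.029×10²¹, i.e. 2.029×10²¹/6.022×10²³ = 0.003369 mol.
Photons absorbed: 0.861 × 0.003369 = 0.002901 mol.
Φ = 5.848×10⁻⁵ mol / 0.002901 mol photons = 0.020.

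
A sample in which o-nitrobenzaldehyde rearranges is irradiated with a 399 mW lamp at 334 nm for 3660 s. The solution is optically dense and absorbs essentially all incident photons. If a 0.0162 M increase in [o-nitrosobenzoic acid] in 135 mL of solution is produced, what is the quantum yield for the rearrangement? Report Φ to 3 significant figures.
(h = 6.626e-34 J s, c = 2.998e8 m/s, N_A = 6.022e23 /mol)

Φ = 0.536

Product: (0.0162 M)(0.135 L) = 0.002187 mol.
Photon energy at 334 nm: hc/λ = (6.626e-34)(2.998e8)/(334e-9) = 5.948e-19 J.
Energy delivered: (399 mW)(3660 s) = 1460 J.
Photons incident: 1460 / 5.948e-19 = 2.455e21, i.e. 2.455e21/6.022e23 = 0.004077 mol.
Φ = 0.002187 mol / 0.004077 mol photons = 0.536.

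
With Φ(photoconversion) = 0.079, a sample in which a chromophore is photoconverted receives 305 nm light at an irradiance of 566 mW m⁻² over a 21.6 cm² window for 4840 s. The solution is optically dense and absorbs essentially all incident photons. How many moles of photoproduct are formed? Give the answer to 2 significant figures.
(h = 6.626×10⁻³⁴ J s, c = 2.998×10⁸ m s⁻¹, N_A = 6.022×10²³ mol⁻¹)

1.2×10⁻⁶ mol

Photon energy at 305 nm: hc/λ = (6.626×10⁻³⁴)(2.998×10⁸)/(305×10⁻⁹) = 6.513×10⁻¹⁹ J.
Energy delivered: (566 mW m⁻²)(21.6×10⁻⁴ m²)(4840 s) = 5.917 J.
Photons incident: 5.917 / 6.513×10⁻¹⁹ = 9.085×10¹⁸, i.e. 9.085×10¹⁸/6.022×10²³ = 1.509×10⁻⁵ mol.
Product: Φ × n_abs = 0.079 × 1.509×10⁻⁵ = 1.192×10⁻⁶ mol.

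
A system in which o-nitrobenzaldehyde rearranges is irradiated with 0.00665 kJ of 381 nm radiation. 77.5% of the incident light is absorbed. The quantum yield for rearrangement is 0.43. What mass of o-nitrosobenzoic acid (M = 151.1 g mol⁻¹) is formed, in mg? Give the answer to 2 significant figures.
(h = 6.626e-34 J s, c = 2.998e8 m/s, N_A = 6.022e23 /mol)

1.1 mg

Photon energy at 381 nm: hc/λ = (6.626e-34)(2.998e8)/(381e-9) = 5.214e-19 J.
Incident energy: 0.00665 kJ = 6.65 J.
Photons incident: 6.65 / 5.214e-19 = 1.275e19, i.e. 1.275e19/6.022e23 = 2.117e-5 mol.
Photons absorbed: 0.775 × 2.117e-5 = 1.641e-5 mol.
Product: Φ × n_abs = 0.43 × 1.641e-5 = 7.056e-6 mol.
Mass: 7.056e-6 × 151.1 = 0.001066 g = 1.1 mg.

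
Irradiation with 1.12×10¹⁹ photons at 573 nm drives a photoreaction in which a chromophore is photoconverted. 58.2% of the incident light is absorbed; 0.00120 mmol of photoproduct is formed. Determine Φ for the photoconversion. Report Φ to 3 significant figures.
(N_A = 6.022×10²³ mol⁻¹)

Φ = 0.111

Product: 0.00120 mmol = 1.20×10⁻⁶ mol.
Moles of photons: 1.12×10¹⁹ / 6.022×10²³ = 1.860×10⁻⁵ mol.
Photons absorbed: 0.582 × 1.860×10⁻⁵ = 1.083×10⁻⁵ mol.
Φ = 1.20×10⁻⁶ mol / 1.083×10⁻⁵ mol photons = 0.111.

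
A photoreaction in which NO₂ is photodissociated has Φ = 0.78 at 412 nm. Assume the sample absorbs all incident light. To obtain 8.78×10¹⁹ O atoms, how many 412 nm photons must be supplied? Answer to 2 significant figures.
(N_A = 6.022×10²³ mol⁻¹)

1.1×10²⁰ photons

Product: 8.78×10¹⁹ / 6.022×10²³ = 1.458×10⁻⁴ mol.
Photons that must be absorbed: 1.458×10⁻⁴ / 0.78 = 1.869×10⁻⁴ mol.
Photon count: 1.869×10⁻⁴ × 6.022×10²³ = 1.1×10²⁰.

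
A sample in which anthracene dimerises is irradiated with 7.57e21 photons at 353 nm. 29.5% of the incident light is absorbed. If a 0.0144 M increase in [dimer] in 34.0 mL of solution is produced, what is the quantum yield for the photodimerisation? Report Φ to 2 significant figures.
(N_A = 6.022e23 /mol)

Product: (0.0144 M)(0.034 L) = 4.896e-4 mol.
Moles of photons: 7.57e21 / 6.022e23 = 0.01257 mol.
Photons absorbed: 0.295 × 0.01257 = 0.003708 mol.
Φ = 4.896e-4 mol / 0.003708 mol photons = 0.13.

Φ = 0.13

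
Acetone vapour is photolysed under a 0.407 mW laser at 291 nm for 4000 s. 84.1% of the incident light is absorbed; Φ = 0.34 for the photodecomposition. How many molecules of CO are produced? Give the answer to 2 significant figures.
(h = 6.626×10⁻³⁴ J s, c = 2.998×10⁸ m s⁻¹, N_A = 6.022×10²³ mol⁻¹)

Photon energy at 291 nm: hc/λ = (6.626×10⁻³⁴)(2.998×10⁸)/(291×10⁻⁹) = 6.826×10⁻¹⁹ J.
Energy delivered: (0.407 mW)(4000 s) = 1.628 J.
Photons incident: 1.628 / 6.826×10⁻¹⁹ = 2.385×10¹⁸, i.e. 2.385×10¹⁸/6.022×10²³ = 3.960×10⁻⁶ mol.
Photons absorbed: 0.841 × 3.960×10⁻⁶ = 3.330×10⁻⁶ mol.
Product: Φ × n_abs = 0.34 × 3.330×10⁻⁶ = 1.132×10⁻⁶ mol.
As a count: 1.132×10⁻⁶ × 6.022×10²³ = 6.8×10¹⁷.

6.8×10¹⁷ molecules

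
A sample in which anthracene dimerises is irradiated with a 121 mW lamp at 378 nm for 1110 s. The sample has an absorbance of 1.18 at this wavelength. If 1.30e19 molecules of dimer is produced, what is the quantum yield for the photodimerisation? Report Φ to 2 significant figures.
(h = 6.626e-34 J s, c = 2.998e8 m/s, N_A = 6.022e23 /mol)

Φ = 0.054

Product: 1.30e19 / 6.022e23 = 2.159e-5 mol.
Photon energy at 378 nm: hc/λ = (6.626e-34)(2.998e8)/(378e-9) = 5.255e-19 J.
Energy delivered: (121 mW)(1110 s) = 134.3 J.
Photons incident: 134.3 / 5.255e-19 = 2.556e20, i.e. 2.556e20/6.022e23 = 4.244e-4 mol.
Fraction absorbed: 1 − 10^(−1.18) = 0.9339.
Photons absorbed: 0.9339 × 4.244e-4 = 3.963e-4 mol.
Φ = 2.159e-5 mol / 3.963e-4 mol photons = 0.054.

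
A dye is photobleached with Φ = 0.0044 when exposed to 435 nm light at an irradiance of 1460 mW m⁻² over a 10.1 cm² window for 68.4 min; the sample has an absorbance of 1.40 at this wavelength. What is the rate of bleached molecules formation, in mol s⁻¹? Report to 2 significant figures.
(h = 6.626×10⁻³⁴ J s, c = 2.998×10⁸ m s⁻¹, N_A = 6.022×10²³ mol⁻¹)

Photon energy at 435 nm: hc/λ = (6.626×10⁻³⁴)(2.998×10⁸)/(435×10⁻⁹) = 4.567×10⁻¹⁹ J.
Energy delivered: (1460 mW m⁻²)(10.1×10⁻⁴ m²)(4104 s) = 6.052 J.
Photons incident: 6.052 / 4.567×10⁻¹⁹ = 1.325×10¹⁹, i.e. 1.325×10¹⁹/6.022×10²³ = 2.200×10⁻⁵ mol.
Fraction absorbed: 1 − 10^(−1.40) = 0.9602.
Photons absorbed: 0.9602 × 2.200×10⁻⁵ = 2.112×10⁻⁵ mol.
Product formed: 0.0044 × 2.112×10⁻⁵ = 9.293×10⁻⁸ mol.
Rate: 9.293×10⁻⁸ / 4104 s = 2.3×10⁻¹¹ mol s⁻¹.

2.3×10⁻¹¹ mol s⁻¹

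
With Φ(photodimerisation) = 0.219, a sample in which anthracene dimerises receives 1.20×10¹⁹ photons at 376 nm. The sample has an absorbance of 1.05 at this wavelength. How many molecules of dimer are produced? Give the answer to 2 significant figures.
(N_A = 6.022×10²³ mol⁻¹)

Moles of photons: 1.20×10¹⁹ / 6.022×10²³ = 1.993×10⁻⁵ mol.
Fraction absorbed: 1 − 10^(−1.05) = 0.9109.
Photons absorbed: 0.9109 × 1.993×10⁻⁵ = 1.815×10⁻⁵ mol.
Product: Φ × n_abs = 0.219 × 1.815×10⁻⁵ = 3.975×10⁻⁶ mol.
As a count: 3.975×10⁻⁶ × 6.022×10²³ = 2.4×10¹⁸.

2.4×10¹⁸ molecules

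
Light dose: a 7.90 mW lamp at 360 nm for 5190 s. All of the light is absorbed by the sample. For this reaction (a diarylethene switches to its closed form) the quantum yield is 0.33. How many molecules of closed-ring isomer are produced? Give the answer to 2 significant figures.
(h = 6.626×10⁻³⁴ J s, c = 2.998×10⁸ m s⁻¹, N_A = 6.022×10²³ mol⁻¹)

Photon energy at 360 nm: hc/λ = (6.626×10⁻³⁴)(2.998×10⁸)/(360×10⁻⁹) = 5.518×10⁻¹⁹ J.
Energy delivered: (7.90 mW)(5190 s) = 41.00 J.
Photons incident: 41.00 / 5.518×10⁻¹⁹ = 7.430×10¹⁹, i.e. 7.430×10¹⁹/6.022×10²³ = 1.234×10⁻⁴ mol.
Product: Φ × n_abs = 0.33 × 1.234×10⁻⁴ = 4.072×10⁻⁵ mol.
As a count: 4.072×10⁻⁵ × 6.022×10²³ = 2.5×10¹⁹.

2.5×10¹⁹ molecules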